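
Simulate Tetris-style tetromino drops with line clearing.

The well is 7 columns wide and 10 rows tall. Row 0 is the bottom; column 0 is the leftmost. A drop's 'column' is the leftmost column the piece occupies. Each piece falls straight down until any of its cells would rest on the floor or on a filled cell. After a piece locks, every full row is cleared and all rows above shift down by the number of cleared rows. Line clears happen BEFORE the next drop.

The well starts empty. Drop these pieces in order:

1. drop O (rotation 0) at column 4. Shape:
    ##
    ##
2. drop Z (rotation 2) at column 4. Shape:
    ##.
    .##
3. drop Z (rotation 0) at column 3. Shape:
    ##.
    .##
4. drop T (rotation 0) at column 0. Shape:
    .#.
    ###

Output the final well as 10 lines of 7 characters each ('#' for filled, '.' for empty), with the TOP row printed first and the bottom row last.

Drop 1: O rot0 at col 4 lands with bottom-row=0; cleared 0 line(s) (total 0); column heights now [0 0 0 0 2 2 0], max=2
Drop 2: Z rot2 at col 4 lands with bottom-row=2; cleared 0 line(s) (total 0); column heights now [0 0 0 0 4 4 3], max=4
Drop 3: Z rot0 at col 3 lands with bottom-row=4; cleared 0 line(s) (total 0); column heights now [0 0 0 6 6 5 3], max=6
Drop 4: T rot0 at col 0 lands with bottom-row=0; cleared 0 line(s) (total 0); column heights now [1 2 1 6 6 5 3], max=6

Answer: .......
.......
.......
.......
...##..
....##.
....##.
.....##
.#..##.
###.##.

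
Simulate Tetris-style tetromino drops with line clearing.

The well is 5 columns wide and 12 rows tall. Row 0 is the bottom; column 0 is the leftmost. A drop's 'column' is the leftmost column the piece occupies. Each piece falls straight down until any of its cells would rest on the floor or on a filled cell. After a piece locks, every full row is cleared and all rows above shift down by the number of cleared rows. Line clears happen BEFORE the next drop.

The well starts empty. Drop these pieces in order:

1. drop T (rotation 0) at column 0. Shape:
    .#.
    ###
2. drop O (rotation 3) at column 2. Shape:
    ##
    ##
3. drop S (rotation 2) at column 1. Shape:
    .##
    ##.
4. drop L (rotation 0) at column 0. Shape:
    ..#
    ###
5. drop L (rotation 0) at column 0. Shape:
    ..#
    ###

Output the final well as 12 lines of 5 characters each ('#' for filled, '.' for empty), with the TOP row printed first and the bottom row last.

Answer: .....
.....
.....
..#..
###..
..#..
###..
..##.
.##..
..##.
.###.
###..

Derivation:
Drop 1: T rot0 at col 0 lands with bottom-row=0; cleared 0 line(s) (total 0); column heights now [1 2 1 0 0], max=2
Drop 2: O rot3 at col 2 lands with bottom-row=1; cleared 0 line(s) (total 0); column heights now [1 2 3 3 0], max=3
Drop 3: S rot2 at col 1 lands with bottom-row=3; cleared 0 line(s) (total 0); column heights now [1 4 5 5 0], max=5
Drop 4: L rot0 at col 0 lands with bottom-row=5; cleared 0 line(s) (total 0); column heights now [6 6 7 5 0], max=7
Drop 5: L rot0 at col 0 lands with bottom-row=7; cleared 0 line(s) (total 0); column heights now [8 8 9 5 0], max=9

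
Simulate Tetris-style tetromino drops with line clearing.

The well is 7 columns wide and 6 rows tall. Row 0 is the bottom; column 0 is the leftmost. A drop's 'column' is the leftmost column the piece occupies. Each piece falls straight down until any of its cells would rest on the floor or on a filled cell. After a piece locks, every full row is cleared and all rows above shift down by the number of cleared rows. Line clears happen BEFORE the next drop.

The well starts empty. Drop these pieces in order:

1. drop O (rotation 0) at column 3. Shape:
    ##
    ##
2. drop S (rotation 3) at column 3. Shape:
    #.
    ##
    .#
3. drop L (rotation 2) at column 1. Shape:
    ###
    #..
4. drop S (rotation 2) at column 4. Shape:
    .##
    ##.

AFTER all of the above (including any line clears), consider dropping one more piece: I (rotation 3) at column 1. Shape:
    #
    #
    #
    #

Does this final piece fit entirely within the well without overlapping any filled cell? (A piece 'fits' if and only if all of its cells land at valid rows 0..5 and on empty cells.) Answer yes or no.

Answer: no

Derivation:
Drop 1: O rot0 at col 3 lands with bottom-row=0; cleared 0 line(s) (total 0); column heights now [0 0 0 2 2 0 0], max=2
Drop 2: S rot3 at col 3 lands with bottom-row=2; cleared 0 line(s) (total 0); column heights now [0 0 0 5 4 0 0], max=5
Drop 3: L rot2 at col 1 lands with bottom-row=4; cleared 0 line(s) (total 0); column heights now [0 6 6 6 4 0 0], max=6
Drop 4: S rot2 at col 4 lands with bottom-row=4; cleared 0 line(s) (total 0); column heights now [0 6 6 6 5 6 6], max=6
Test piece I rot3 at col 1 (width 1): heights before test = [0 6 6 6 5 6 6]; fits = False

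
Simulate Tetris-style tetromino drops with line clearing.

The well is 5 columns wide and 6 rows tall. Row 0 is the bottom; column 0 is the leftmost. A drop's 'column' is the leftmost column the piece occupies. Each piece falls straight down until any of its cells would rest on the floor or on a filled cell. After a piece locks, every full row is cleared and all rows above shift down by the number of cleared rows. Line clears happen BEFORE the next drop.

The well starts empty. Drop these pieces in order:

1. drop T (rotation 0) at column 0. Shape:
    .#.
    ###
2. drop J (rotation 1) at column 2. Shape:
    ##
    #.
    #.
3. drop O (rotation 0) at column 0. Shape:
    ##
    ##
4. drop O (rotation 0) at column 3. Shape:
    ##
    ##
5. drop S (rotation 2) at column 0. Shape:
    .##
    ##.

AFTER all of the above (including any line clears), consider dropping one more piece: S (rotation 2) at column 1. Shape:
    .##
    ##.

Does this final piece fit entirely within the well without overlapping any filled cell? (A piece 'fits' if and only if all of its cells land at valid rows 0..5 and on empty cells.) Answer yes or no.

Answer: no

Derivation:
Drop 1: T rot0 at col 0 lands with bottom-row=0; cleared 0 line(s) (total 0); column heights now [1 2 1 0 0], max=2
Drop 2: J rot1 at col 2 lands with bottom-row=1; cleared 0 line(s) (total 0); column heights now [1 2 4 4 0], max=4
Drop 3: O rot0 at col 0 lands with bottom-row=2; cleared 0 line(s) (total 0); column heights now [4 4 4 4 0], max=4
Drop 4: O rot0 at col 3 lands with bottom-row=4; cleared 0 line(s) (total 0); column heights now [4 4 4 6 6], max=6
Drop 5: S rot2 at col 0 lands with bottom-row=4; cleared 0 line(s) (total 0); column heights now [5 6 6 6 6], max=6
Test piece S rot2 at col 1 (width 3): heights before test = [5 6 6 6 6]; fits = False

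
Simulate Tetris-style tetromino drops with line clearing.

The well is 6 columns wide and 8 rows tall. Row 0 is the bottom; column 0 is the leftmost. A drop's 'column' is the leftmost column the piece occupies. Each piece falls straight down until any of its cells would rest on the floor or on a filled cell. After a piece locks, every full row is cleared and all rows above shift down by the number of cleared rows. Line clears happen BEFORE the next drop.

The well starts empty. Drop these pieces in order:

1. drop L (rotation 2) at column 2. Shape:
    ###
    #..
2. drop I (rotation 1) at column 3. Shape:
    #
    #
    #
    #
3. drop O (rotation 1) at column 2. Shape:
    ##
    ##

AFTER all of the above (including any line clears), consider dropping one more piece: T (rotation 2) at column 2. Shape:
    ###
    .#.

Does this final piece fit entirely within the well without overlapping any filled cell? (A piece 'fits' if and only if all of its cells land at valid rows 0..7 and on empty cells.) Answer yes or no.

Drop 1: L rot2 at col 2 lands with bottom-row=0; cleared 0 line(s) (total 0); column heights now [0 0 2 2 2 0], max=2
Drop 2: I rot1 at col 3 lands with bottom-row=2; cleared 0 line(s) (total 0); column heights now [0 0 2 6 2 0], max=6
Drop 3: O rot1 at col 2 lands with bottom-row=6; cleared 0 line(s) (total 0); column heights now [0 0 8 8 2 0], max=8
Test piece T rot2 at col 2 (width 3): heights before test = [0 0 8 8 2 0]; fits = False

Answer: no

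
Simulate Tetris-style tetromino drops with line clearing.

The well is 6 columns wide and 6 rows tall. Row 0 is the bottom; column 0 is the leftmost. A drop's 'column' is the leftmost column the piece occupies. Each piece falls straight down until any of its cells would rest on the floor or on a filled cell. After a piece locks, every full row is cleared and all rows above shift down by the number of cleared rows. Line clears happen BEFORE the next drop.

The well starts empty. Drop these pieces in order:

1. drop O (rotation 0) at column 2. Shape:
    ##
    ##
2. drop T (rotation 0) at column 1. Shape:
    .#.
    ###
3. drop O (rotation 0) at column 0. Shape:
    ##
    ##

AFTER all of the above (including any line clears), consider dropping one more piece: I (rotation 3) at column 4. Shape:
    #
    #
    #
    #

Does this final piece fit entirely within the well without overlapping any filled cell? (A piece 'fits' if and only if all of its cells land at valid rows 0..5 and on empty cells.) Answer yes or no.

Drop 1: O rot0 at col 2 lands with bottom-row=0; cleared 0 line(s) (total 0); column heights now [0 0 2 2 0 0], max=2
Drop 2: T rot0 at col 1 lands with bottom-row=2; cleared 0 line(s) (total 0); column heights now [0 3 4 3 0 0], max=4
Drop 3: O rot0 at col 0 lands with bottom-row=3; cleared 0 line(s) (total 0); column heights now [5 5 4 3 0 0], max=5
Test piece I rot3 at col 4 (width 1): heights before test = [5 5 4 3 0 0]; fits = True

Answer: yes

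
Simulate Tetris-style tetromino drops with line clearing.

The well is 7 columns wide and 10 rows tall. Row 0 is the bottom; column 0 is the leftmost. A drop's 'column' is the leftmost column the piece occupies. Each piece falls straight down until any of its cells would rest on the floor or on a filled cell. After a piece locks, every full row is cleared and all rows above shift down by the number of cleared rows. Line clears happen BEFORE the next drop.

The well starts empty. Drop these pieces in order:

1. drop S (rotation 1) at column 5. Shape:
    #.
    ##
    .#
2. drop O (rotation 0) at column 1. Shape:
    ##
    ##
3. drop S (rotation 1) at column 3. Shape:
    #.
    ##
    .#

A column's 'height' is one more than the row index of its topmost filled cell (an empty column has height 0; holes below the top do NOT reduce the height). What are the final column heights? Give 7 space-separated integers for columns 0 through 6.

Answer: 0 2 2 3 2 3 2

Derivation:
Drop 1: S rot1 at col 5 lands with bottom-row=0; cleared 0 line(s) (total 0); column heights now [0 0 0 0 0 3 2], max=3
Drop 2: O rot0 at col 1 lands with bottom-row=0; cleared 0 line(s) (total 0); column heights now [0 2 2 0 0 3 2], max=3
Drop 3: S rot1 at col 3 lands with bottom-row=0; cleared 0 line(s) (total 0); column heights now [0 2 2 3 2 3 2], max=3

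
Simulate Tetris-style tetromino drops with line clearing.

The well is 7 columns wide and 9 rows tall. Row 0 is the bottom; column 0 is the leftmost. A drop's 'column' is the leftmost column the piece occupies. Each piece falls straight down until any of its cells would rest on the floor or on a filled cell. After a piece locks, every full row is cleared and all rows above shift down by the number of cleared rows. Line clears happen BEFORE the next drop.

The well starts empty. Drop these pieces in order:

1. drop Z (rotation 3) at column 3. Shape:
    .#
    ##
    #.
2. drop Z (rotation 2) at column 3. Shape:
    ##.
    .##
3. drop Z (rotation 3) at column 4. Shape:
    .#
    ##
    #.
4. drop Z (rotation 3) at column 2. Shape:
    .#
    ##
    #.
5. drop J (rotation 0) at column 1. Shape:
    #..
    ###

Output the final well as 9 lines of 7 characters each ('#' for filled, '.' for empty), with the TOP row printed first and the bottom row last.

Drop 1: Z rot3 at col 3 lands with bottom-row=0; cleared 0 line(s) (total 0); column heights now [0 0 0 2 3 0 0], max=3
Drop 2: Z rot2 at col 3 lands with bottom-row=3; cleared 0 line(s) (total 0); column heights now [0 0 0 5 5 4 0], max=5
Drop 3: Z rot3 at col 4 lands with bottom-row=5; cleared 0 line(s) (total 0); column heights now [0 0 0 5 7 8 0], max=8
Drop 4: Z rot3 at col 2 lands with bottom-row=4; cleared 0 line(s) (total 0); column heights now [0 0 6 7 7 8 0], max=8
Drop 5: J rot0 at col 1 lands with bottom-row=7; cleared 0 line(s) (total 0); column heights now [0 9 8 8 7 8 0], max=9

Answer: .#.....
.###.#.
...###.
..###..
..###..
....##.
....#..
...##..
...#...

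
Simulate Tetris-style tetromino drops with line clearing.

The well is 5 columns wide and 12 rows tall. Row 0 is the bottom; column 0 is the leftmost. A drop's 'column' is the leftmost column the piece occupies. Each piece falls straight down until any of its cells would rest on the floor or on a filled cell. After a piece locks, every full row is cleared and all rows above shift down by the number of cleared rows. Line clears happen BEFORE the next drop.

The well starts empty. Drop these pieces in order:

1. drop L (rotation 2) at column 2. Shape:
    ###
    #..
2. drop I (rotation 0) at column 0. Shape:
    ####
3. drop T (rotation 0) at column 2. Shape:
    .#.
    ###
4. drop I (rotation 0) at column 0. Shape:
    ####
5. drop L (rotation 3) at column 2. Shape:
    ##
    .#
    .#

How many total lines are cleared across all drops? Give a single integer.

Drop 1: L rot2 at col 2 lands with bottom-row=0; cleared 0 line(s) (total 0); column heights now [0 0 2 2 2], max=2
Drop 2: I rot0 at col 0 lands with bottom-row=2; cleared 0 line(s) (total 0); column heights now [3 3 3 3 2], max=3
Drop 3: T rot0 at col 2 lands with bottom-row=3; cleared 0 line(s) (total 0); column heights now [3 3 4 5 4], max=5
Drop 4: I rot0 at col 0 lands with bottom-row=5; cleared 0 line(s) (total 0); column heights now [6 6 6 6 4], max=6
Drop 5: L rot3 at col 2 lands with bottom-row=6; cleared 0 line(s) (total 0); column heights now [6 6 9 9 4], max=9

Answer: 0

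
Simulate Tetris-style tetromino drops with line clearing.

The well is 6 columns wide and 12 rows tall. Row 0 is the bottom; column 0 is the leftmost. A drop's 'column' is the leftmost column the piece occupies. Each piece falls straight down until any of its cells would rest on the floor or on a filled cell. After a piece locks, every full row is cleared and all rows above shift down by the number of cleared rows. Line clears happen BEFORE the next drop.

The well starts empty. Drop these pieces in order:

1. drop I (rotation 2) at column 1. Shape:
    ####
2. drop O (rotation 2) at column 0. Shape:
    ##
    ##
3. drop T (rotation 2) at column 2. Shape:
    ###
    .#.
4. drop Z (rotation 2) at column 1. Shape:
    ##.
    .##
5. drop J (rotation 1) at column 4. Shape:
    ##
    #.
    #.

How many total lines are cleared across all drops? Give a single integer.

Answer: 0

Derivation:
Drop 1: I rot2 at col 1 lands with bottom-row=0; cleared 0 line(s) (total 0); column heights now [0 1 1 1 1 0], max=1
Drop 2: O rot2 at col 0 lands with bottom-row=1; cleared 0 line(s) (total 0); column heights now [3 3 1 1 1 0], max=3
Drop 3: T rot2 at col 2 lands with bottom-row=1; cleared 0 line(s) (total 0); column heights now [3 3 3 3 3 0], max=3
Drop 4: Z rot2 at col 1 lands with bottom-row=3; cleared 0 line(s) (total 0); column heights now [3 5 5 4 3 0], max=5
Drop 5: J rot1 at col 4 lands with bottom-row=3; cleared 0 line(s) (total 0); column heights now [3 5 5 4 6 6], max=6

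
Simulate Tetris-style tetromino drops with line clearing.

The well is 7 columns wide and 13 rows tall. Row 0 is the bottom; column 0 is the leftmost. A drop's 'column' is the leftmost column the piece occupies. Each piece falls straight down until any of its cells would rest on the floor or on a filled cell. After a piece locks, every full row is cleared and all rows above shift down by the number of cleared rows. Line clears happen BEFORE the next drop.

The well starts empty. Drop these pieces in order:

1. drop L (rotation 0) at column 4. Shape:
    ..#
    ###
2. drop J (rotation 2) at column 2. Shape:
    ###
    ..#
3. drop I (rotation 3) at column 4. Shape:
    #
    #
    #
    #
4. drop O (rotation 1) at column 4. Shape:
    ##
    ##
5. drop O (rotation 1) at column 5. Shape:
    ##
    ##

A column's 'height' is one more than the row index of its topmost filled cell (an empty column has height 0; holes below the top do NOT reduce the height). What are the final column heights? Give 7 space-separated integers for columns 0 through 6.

Drop 1: L rot0 at col 4 lands with bottom-row=0; cleared 0 line(s) (total 0); column heights now [0 0 0 0 1 1 2], max=2
Drop 2: J rot2 at col 2 lands with bottom-row=1; cleared 0 line(s) (total 0); column heights now [0 0 3 3 3 1 2], max=3
Drop 3: I rot3 at col 4 lands with bottom-row=3; cleared 0 line(s) (total 0); column heights now [0 0 3 3 7 1 2], max=7
Drop 4: O rot1 at col 4 lands with bottom-row=7; cleared 0 line(s) (total 0); column heights now [0 0 3 3 9 9 2], max=9
Drop 5: O rot1 at col 5 lands with bottom-row=9; cleared 0 line(s) (total 0); column heights now [0 0 3 3 9 11 11], max=11

Answer: 0 0 3 3 9 11 11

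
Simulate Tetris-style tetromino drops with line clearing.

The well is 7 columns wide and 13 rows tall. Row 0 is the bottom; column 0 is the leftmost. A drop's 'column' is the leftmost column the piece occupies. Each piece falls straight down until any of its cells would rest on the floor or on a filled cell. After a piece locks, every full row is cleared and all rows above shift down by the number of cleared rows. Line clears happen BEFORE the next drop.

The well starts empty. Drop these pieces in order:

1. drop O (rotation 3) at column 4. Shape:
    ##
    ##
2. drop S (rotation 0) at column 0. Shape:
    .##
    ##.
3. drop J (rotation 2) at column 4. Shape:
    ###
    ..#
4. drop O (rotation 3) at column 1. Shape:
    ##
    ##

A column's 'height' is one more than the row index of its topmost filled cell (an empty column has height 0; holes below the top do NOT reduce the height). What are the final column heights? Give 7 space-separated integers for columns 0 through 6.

Answer: 1 4 4 0 3 3 3

Derivation:
Drop 1: O rot3 at col 4 lands with bottom-row=0; cleared 0 line(s) (total 0); column heights now [0 0 0 0 2 2 0], max=2
Drop 2: S rot0 at col 0 lands with bottom-row=0; cleared 0 line(s) (total 0); column heights now [1 2 2 0 2 2 0], max=2
Drop 3: J rot2 at col 4 lands with bottom-row=1; cleared 0 line(s) (total 0); column heights now [1 2 2 0 3 3 3], max=3
Drop 4: O rot3 at col 1 lands with bottom-row=2; cleared 0 line(s) (total 0); column heights now [1 4 4 0 3 3 3], max=4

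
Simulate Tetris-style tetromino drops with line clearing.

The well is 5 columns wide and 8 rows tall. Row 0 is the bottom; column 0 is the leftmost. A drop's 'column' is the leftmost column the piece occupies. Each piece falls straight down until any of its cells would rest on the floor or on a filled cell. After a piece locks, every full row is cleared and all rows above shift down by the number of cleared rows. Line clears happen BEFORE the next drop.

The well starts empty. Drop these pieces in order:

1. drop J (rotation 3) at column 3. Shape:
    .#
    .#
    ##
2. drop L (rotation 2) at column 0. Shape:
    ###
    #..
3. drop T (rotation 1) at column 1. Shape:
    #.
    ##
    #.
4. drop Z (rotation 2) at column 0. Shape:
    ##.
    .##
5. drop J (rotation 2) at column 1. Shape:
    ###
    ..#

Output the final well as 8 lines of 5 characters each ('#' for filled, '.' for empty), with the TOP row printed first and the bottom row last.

Drop 1: J rot3 at col 3 lands with bottom-row=0; cleared 0 line(s) (total 0); column heights now [0 0 0 1 3], max=3
Drop 2: L rot2 at col 0 lands with bottom-row=0; cleared 0 line(s) (total 0); column heights now [2 2 2 1 3], max=3
Drop 3: T rot1 at col 1 lands with bottom-row=2; cleared 0 line(s) (total 0); column heights now [2 5 4 1 3], max=5
Drop 4: Z rot2 at col 0 lands with bottom-row=5; cleared 0 line(s) (total 0); column heights now [7 7 6 1 3], max=7
Drop 5: J rot2 at col 1 lands with bottom-row=6; cleared 0 line(s) (total 0); column heights now [7 8 8 8 3], max=8

Answer: .###.
##.#.
.##..
.#...
.##..
.#..#
###.#
#..##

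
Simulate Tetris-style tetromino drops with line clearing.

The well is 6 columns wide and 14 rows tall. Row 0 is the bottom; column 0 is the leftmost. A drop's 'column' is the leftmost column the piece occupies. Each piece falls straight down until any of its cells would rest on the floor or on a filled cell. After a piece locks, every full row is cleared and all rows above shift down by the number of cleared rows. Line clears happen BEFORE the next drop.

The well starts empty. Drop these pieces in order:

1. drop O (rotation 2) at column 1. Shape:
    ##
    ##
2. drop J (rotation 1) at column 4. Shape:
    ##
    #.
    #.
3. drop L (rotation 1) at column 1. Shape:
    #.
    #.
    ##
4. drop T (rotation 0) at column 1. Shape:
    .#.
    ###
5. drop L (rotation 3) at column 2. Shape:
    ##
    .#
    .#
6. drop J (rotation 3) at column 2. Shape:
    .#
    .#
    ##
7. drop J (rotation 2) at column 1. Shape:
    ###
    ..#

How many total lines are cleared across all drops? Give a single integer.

Drop 1: O rot2 at col 1 lands with bottom-row=0; cleared 0 line(s) (total 0); column heights now [0 2 2 0 0 0], max=2
Drop 2: J rot1 at col 4 lands with bottom-row=0; cleared 0 line(s) (total 0); column heights now [0 2 2 0 3 3], max=3
Drop 3: L rot1 at col 1 lands with bottom-row=2; cleared 0 line(s) (total 0); column heights now [0 5 3 0 3 3], max=5
Drop 4: T rot0 at col 1 lands with bottom-row=5; cleared 0 line(s) (total 0); column heights now [0 6 7 6 3 3], max=7
Drop 5: L rot3 at col 2 lands with bottom-row=6; cleared 0 line(s) (total 0); column heights now [0 6 9 9 3 3], max=9
Drop 6: J rot3 at col 2 lands with bottom-row=9; cleared 0 line(s) (total 0); column heights now [0 6 10 12 3 3], max=12
Drop 7: J rot2 at col 1 lands with bottom-row=12; cleared 0 line(s) (total 0); column heights now [0 14 14 14 3 3], max=14

Answer: 0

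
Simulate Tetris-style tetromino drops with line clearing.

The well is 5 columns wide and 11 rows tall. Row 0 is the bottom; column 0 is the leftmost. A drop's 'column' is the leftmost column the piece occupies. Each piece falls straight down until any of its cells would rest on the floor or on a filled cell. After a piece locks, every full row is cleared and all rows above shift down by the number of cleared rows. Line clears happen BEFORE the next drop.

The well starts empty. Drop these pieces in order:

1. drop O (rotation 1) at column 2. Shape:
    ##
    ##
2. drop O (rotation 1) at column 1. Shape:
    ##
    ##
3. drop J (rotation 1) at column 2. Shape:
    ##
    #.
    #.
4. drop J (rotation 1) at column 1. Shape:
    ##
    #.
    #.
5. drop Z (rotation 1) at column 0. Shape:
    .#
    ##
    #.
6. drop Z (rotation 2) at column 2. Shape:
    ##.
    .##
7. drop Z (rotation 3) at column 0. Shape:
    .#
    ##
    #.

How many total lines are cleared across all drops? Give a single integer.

Drop 1: O rot1 at col 2 lands with bottom-row=0; cleared 0 line(s) (total 0); column heights now [0 0 2 2 0], max=2
Drop 2: O rot1 at col 1 lands with bottom-row=2; cleared 0 line(s) (total 0); column heights now [0 4 4 2 0], max=4
Drop 3: J rot1 at col 2 lands with bottom-row=4; cleared 0 line(s) (total 0); column heights now [0 4 7 7 0], max=7
Drop 4: J rot1 at col 1 lands with bottom-row=5; cleared 0 line(s) (total 0); column heights now [0 8 8 7 0], max=8
Drop 5: Z rot1 at col 0 lands with bottom-row=7; cleared 0 line(s) (total 0); column heights now [9 10 8 7 0], max=10
Drop 6: Z rot2 at col 2 lands with bottom-row=7; cleared 1 line(s) (total 1); column heights now [8 9 8 8 0], max=9
Drop 7: Z rot3 at col 0 lands with bottom-row=8; cleared 0 line(s) (total 1); column heights now [10 11 8 8 0], max=11

Answer: 1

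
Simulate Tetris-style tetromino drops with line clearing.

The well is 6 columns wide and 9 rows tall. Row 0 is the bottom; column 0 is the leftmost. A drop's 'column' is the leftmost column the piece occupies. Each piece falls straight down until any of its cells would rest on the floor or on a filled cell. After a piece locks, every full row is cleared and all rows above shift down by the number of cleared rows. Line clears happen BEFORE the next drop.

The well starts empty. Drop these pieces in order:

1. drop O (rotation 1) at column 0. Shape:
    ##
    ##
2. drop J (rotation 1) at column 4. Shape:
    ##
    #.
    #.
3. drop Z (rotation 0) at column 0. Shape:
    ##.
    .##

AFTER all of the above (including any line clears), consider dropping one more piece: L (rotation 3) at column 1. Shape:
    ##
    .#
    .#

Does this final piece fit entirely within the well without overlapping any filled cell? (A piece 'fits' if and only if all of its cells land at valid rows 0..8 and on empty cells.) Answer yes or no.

Drop 1: O rot1 at col 0 lands with bottom-row=0; cleared 0 line(s) (total 0); column heights now [2 2 0 0 0 0], max=2
Drop 2: J rot1 at col 4 lands with bottom-row=0; cleared 0 line(s) (total 0); column heights now [2 2 0 0 3 3], max=3
Drop 3: Z rot0 at col 0 lands with bottom-row=2; cleared 0 line(s) (total 0); column heights now [4 4 3 0 3 3], max=4
Test piece L rot3 at col 1 (width 2): heights before test = [4 4 3 0 3 3]; fits = True

Answer: yes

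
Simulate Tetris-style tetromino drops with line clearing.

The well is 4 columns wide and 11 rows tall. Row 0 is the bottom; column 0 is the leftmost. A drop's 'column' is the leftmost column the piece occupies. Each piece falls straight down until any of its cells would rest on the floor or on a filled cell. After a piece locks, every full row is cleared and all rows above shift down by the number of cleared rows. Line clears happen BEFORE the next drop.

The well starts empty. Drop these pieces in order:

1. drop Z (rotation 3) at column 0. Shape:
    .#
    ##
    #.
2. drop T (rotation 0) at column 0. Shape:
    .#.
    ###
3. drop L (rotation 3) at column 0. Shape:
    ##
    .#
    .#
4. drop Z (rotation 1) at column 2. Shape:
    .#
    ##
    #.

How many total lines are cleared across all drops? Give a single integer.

Drop 1: Z rot3 at col 0 lands with bottom-row=0; cleared 0 line(s) (total 0); column heights now [2 3 0 0], max=3
Drop 2: T rot0 at col 0 lands with bottom-row=3; cleared 0 line(s) (total 0); column heights now [4 5 4 0], max=5
Drop 3: L rot3 at col 0 lands with bottom-row=5; cleared 0 line(s) (total 0); column heights now [8 8 4 0], max=8
Drop 4: Z rot1 at col 2 lands with bottom-row=4; cleared 0 line(s) (total 0); column heights now [8 8 6 7], max=8

Answer: 0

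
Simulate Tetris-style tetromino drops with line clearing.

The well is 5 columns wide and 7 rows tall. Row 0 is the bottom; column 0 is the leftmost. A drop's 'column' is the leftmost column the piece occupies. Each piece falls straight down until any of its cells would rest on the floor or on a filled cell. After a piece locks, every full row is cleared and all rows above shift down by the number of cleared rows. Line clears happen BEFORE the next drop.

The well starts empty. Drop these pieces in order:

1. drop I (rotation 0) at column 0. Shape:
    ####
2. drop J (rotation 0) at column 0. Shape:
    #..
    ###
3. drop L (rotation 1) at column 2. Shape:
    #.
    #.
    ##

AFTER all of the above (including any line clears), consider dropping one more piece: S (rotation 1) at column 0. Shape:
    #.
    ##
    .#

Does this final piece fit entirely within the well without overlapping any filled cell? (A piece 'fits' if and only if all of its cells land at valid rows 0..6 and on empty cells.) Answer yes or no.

Answer: yes

Derivation:
Drop 1: I rot0 at col 0 lands with bottom-row=0; cleared 0 line(s) (total 0); column heights now [1 1 1 1 0], max=1
Drop 2: J rot0 at col 0 lands with bottom-row=1; cleared 0 line(s) (total 0); column heights now [3 2 2 1 0], max=3
Drop 3: L rot1 at col 2 lands with bottom-row=2; cleared 0 line(s) (total 0); column heights now [3 2 5 3 0], max=5
Test piece S rot1 at col 0 (width 2): heights before test = [3 2 5 3 0]; fits = True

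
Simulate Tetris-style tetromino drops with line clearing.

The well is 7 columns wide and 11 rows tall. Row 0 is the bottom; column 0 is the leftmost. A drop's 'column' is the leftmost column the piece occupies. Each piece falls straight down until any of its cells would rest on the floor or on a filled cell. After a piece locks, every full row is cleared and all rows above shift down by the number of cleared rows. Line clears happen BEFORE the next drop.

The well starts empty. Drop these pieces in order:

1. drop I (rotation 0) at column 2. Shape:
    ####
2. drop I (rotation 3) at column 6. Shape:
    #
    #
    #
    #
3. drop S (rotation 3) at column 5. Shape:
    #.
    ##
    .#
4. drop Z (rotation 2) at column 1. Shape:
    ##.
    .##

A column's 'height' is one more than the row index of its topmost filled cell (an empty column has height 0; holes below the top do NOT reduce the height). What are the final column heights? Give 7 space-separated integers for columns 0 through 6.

Answer: 0 3 3 2 1 7 6

Derivation:
Drop 1: I rot0 at col 2 lands with bottom-row=0; cleared 0 line(s) (total 0); column heights now [0 0 1 1 1 1 0], max=1
Drop 2: I rot3 at col 6 lands with bottom-row=0; cleared 0 line(s) (total 0); column heights now [0 0 1 1 1 1 4], max=4
Drop 3: S rot3 at col 5 lands with bottom-row=4; cleared 0 line(s) (total 0); column heights now [0 0 1 1 1 7 6], max=7
Drop 4: Z rot2 at col 1 lands with bottom-row=1; cleared 0 line(s) (total 0); column heights now [0 3 3 2 1 7 6], max=7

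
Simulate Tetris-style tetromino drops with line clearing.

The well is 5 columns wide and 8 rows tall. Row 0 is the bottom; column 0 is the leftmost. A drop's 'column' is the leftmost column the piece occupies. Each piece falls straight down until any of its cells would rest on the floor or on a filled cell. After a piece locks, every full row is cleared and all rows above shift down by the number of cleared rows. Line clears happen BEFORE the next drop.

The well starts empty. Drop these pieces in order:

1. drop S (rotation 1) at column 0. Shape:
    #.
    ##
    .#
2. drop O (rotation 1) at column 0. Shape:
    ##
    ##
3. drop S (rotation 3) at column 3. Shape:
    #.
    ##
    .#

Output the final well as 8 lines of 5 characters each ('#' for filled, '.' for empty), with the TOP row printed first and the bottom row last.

Answer: .....
.....
.....
##...
##...
#..#.
##.##
.#..#

Derivation:
Drop 1: S rot1 at col 0 lands with bottom-row=0; cleared 0 line(s) (total 0); column heights now [3 2 0 0 0], max=3
Drop 2: O rot1 at col 0 lands with bottom-row=3; cleared 0 line(s) (total 0); column heights now [5 5 0 0 0], max=5
Drop 3: S rot3 at col 3 lands with bottom-row=0; cleared 0 line(s) (total 0); column heights now [5 5 0 3 2], max=5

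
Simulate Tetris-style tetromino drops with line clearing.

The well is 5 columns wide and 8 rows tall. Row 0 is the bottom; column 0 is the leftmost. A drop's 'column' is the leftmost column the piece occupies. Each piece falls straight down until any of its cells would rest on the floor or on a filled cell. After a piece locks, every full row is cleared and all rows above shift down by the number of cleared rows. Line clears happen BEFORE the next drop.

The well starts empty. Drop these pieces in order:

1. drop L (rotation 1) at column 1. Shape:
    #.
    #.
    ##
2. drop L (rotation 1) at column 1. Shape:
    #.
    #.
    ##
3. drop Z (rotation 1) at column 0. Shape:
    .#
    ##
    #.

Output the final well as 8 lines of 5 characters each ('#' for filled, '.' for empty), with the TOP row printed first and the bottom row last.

Drop 1: L rot1 at col 1 lands with bottom-row=0; cleared 0 line(s) (total 0); column heights now [0 3 1 0 0], max=3
Drop 2: L rot1 at col 1 lands with bottom-row=3; cleared 0 line(s) (total 0); column heights now [0 6 4 0 0], max=6
Drop 3: Z rot1 at col 0 lands with bottom-row=5; cleared 0 line(s) (total 0); column heights now [7 8 4 0 0], max=8

Answer: .#...
##...
##...
.#...
.##..
.#...
.#...
.##..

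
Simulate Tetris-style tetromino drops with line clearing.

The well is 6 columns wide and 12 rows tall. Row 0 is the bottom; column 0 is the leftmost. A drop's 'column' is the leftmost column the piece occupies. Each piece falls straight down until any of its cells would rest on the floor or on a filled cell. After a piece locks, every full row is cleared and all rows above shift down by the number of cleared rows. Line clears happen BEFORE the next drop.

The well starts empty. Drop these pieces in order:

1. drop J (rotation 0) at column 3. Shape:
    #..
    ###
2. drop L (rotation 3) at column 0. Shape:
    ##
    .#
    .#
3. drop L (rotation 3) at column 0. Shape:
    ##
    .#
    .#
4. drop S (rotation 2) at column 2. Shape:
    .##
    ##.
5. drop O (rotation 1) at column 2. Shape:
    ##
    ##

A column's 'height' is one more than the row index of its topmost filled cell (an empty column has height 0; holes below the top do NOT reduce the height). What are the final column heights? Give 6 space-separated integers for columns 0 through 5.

Answer: 6 6 6 6 4 1

Derivation:
Drop 1: J rot0 at col 3 lands with bottom-row=0; cleared 0 line(s) (total 0); column heights now [0 0 0 2 1 1], max=2
Drop 2: L rot3 at col 0 lands with bottom-row=0; cleared 0 line(s) (total 0); column heights now [3 3 0 2 1 1], max=3
Drop 3: L rot3 at col 0 lands with bottom-row=3; cleared 0 line(s) (total 0); column heights now [6 6 0 2 1 1], max=6
Drop 4: S rot2 at col 2 lands with bottom-row=2; cleared 0 line(s) (total 0); column heights now [6 6 3 4 4 1], max=6
Drop 5: O rot1 at col 2 lands with bottom-row=4; cleared 0 line(s) (total 0); column heights now [6 6 6 6 4 1], max=6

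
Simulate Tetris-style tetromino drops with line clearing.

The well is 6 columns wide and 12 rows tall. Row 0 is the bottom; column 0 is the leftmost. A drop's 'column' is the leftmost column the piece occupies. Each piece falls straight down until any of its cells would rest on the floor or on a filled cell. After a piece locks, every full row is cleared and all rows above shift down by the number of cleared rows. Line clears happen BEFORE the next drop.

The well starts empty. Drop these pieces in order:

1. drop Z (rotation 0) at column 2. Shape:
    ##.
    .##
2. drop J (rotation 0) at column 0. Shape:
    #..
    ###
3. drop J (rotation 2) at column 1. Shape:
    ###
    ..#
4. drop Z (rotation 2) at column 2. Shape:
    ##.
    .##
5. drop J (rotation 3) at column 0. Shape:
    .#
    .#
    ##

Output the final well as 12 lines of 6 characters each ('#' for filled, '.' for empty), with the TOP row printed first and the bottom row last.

Answer: ......
......
......
......
......
.#....
.###..
##.##.
####..
####..
..##..
...##.

Derivation:
Drop 1: Z rot0 at col 2 lands with bottom-row=0; cleared 0 line(s) (total 0); column heights now [0 0 2 2 1 0], max=2
Drop 2: J rot0 at col 0 lands with bottom-row=2; cleared 0 line(s) (total 0); column heights now [4 3 3 2 1 0], max=4
Drop 3: J rot2 at col 1 lands with bottom-row=2; cleared 0 line(s) (total 0); column heights now [4 4 4 4 1 0], max=4
Drop 4: Z rot2 at col 2 lands with bottom-row=4; cleared 0 line(s) (total 0); column heights now [4 4 6 6 5 0], max=6
Drop 5: J rot3 at col 0 lands with bottom-row=4; cleared 0 line(s) (total 0); column heights now [5 7 6 6 5 0], max=7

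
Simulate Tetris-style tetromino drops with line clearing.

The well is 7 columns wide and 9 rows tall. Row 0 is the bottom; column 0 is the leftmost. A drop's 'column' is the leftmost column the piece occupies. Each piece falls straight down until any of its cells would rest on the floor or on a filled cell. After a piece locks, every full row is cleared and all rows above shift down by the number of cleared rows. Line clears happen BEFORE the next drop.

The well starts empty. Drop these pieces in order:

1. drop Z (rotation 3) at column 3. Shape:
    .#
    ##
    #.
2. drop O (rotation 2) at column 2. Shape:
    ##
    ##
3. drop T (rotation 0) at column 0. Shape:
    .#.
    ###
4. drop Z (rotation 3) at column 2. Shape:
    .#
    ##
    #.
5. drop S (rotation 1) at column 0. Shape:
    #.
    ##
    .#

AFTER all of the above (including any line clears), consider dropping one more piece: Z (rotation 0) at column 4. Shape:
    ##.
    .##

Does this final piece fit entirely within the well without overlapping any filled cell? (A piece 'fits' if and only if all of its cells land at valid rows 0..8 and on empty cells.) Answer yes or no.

Drop 1: Z rot3 at col 3 lands with bottom-row=0; cleared 0 line(s) (total 0); column heights now [0 0 0 2 3 0 0], max=3
Drop 2: O rot2 at col 2 lands with bottom-row=2; cleared 0 line(s) (total 0); column heights now [0 0 4 4 3 0 0], max=4
Drop 3: T rot0 at col 0 lands with bottom-row=4; cleared 0 line(s) (total 0); column heights now [5 6 5 4 3 0 0], max=6
Drop 4: Z rot3 at col 2 lands with bottom-row=5; cleared 0 line(s) (total 0); column heights now [5 6 7 8 3 0 0], max=8
Drop 5: S rot1 at col 0 lands with bottom-row=6; cleared 0 line(s) (total 0); column heights now [9 8 7 8 3 0 0], max=9
Test piece Z rot0 at col 4 (width 3): heights before test = [9 8 7 8 3 0 0]; fits = True

Answer: yes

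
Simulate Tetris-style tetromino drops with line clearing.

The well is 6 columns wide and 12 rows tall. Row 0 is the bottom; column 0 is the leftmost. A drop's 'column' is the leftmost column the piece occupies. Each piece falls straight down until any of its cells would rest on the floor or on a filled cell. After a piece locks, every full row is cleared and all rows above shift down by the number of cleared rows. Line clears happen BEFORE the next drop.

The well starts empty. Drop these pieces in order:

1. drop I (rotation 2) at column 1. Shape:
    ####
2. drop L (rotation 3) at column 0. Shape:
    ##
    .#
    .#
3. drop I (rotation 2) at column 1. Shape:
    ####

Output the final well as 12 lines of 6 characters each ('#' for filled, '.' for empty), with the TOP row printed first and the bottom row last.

Answer: ......
......
......
......
......
......
......
.####.
##....
.#....
.#....
.####.

Derivation:
Drop 1: I rot2 at col 1 lands with bottom-row=0; cleared 0 line(s) (total 0); column heights now [0 1 1 1 1 0], max=1
Drop 2: L rot3 at col 0 lands with bottom-row=1; cleared 0 line(s) (total 0); column heights now [4 4 1 1 1 0], max=4
Drop 3: I rot2 at col 1 lands with bottom-row=4; cleared 0 line(s) (total 0); column heights now [4 5 5 5 5 0], max=5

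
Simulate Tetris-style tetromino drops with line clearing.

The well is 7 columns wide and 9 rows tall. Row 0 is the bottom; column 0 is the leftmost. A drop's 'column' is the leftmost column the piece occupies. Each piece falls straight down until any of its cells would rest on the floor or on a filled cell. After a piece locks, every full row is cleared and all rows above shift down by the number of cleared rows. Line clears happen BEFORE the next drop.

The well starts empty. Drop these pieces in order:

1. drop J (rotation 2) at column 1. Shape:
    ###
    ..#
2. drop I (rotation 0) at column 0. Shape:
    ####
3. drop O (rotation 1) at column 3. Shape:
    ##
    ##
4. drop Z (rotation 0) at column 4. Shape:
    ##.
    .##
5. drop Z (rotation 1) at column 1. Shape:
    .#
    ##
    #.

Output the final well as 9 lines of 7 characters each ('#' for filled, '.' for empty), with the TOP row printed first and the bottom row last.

Answer: .......
.......
.......
..#.##.
.######
.#.##..
####...
.###...
...#...

Derivation:
Drop 1: J rot2 at col 1 lands with bottom-row=0; cleared 0 line(s) (total 0); column heights now [0 2 2 2 0 0 0], max=2
Drop 2: I rot0 at col 0 lands with bottom-row=2; cleared 0 line(s) (total 0); column heights now [3 3 3 3 0 0 0], max=3
Drop 3: O rot1 at col 3 lands with bottom-row=3; cleared 0 line(s) (total 0); column heights now [3 3 3 5 5 0 0], max=5
Drop 4: Z rot0 at col 4 lands with bottom-row=4; cleared 0 line(s) (total 0); column heights now [3 3 3 5 6 6 5], max=6
Drop 5: Z rot1 at col 1 lands with bottom-row=3; cleared 0 line(s) (total 0); column heights now [3 5 6 5 6 6 5], max=6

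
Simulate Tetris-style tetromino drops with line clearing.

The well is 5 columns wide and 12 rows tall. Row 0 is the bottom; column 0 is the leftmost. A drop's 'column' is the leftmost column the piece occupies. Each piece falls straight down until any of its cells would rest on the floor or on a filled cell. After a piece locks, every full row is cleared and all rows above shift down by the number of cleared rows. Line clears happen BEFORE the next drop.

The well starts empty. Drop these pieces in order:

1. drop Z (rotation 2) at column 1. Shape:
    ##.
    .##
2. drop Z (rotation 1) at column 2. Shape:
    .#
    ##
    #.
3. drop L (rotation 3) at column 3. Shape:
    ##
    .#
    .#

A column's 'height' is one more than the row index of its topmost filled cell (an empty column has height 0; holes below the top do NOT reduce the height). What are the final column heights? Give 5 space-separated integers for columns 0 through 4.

Drop 1: Z rot2 at col 1 lands with bottom-row=0; cleared 0 line(s) (total 0); column heights now [0 2 2 1 0], max=2
Drop 2: Z rot1 at col 2 lands with bottom-row=2; cleared 0 line(s) (total 0); column heights now [0 2 4 5 0], max=5
Drop 3: L rot3 at col 3 lands with bottom-row=3; cleared 0 line(s) (total 0); column heights now [0 2 4 6 6], max=6

Answer: 0 2 4 6 6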